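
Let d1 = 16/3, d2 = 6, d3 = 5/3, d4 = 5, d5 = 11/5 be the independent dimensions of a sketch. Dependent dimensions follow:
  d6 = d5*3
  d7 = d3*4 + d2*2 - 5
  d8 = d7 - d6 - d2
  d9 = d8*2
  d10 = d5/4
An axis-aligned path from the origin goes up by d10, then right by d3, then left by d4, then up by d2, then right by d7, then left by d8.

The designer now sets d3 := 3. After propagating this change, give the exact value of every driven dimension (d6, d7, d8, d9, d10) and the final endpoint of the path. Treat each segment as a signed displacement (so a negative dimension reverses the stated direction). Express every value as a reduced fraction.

Apply edit: d3 := 3
  d6 = d5*3 = 33/5
  d7 = d3*4 + d2*2 - 5 = 19
  d8 = d7 - d6 - d2 = 32/5
  d9 = d8*2 = 64/5
  d10 = d5/4 = 11/20
Walk from origin (0, 0):
  seg 1: up by d10 = 11/20 → (0, 11/20)
  seg 2: right by d3 = 3 → (3, 11/20)
  seg 3: left by d4 = 5 → (-2, 11/20)
  seg 4: up by d2 = 6 → (-2, 131/20)
  seg 5: right by d7 = 19 → (17, 131/20)
  seg 6: left by d8 = 32/5 → (53/5, 131/20)

d6 = 33/5
d7 = 19
d8 = 32/5
d9 = 64/5
d10 = 11/20
endpoint = (53/5, 131/20)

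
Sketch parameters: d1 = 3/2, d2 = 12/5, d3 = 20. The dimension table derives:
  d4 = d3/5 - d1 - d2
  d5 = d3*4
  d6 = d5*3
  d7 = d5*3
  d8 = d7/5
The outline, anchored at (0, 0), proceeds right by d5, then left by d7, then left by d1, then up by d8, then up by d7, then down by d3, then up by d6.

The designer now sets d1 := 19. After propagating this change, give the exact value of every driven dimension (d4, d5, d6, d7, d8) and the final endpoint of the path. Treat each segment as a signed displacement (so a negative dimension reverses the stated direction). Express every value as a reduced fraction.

d4 = -87/5
d5 = 80
d6 = 240
d7 = 240
d8 = 48
endpoint = (-179, 508)

Apply edit: d1 := 19
  d4 = d3/5 - d1 - d2 = -87/5
  d5 = d3*4 = 80
  d6 = d5*3 = 240
  d7 = d5*3 = 240
  d8 = d7/5 = 48
Walk from origin (0, 0):
  seg 1: right by d5 = 80 → (80, 0)
  seg 2: left by d7 = 240 → (-160, 0)
  seg 3: left by d1 = 19 → (-179, 0)
  seg 4: up by d8 = 48 → (-179, 48)
  seg 5: up by d7 = 240 → (-179, 288)
  seg 6: down by d3 = 20 → (-179, 268)
  seg 7: up by d6 = 240 → (-179, 508)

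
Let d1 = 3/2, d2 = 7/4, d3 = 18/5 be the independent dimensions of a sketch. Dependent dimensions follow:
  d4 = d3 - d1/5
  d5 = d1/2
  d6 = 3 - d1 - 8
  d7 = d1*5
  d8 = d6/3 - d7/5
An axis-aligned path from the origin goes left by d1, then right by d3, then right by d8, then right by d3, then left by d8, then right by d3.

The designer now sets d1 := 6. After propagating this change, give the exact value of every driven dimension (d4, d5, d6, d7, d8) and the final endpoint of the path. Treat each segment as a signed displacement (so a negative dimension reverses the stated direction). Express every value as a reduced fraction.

Apply edit: d1 := 6
  d4 = d3 - d1/5 = 12/5
  d5 = d1/2 = 3
  d6 = 3 - d1 - 8 = -11
  d7 = d1*5 = 30
  d8 = d6/3 - d7/5 = -29/3
Walk from origin (0, 0):
  seg 1: left by d1 = 6 → (-6, 0)
  seg 2: right by d3 = 18/5 → (-12/5, 0)
  seg 3: right by d8 = -29/3 → (-181/15, 0)
  seg 4: right by d3 = 18/5 → (-127/15, 0)
  seg 5: left by d8 = -29/3 → (6/5, 0)
  seg 6: right by d3 = 18/5 → (24/5, 0)

d4 = 12/5
d5 = 3
d6 = -11
d7 = 30
d8 = -29/3
endpoint = (24/5, 0)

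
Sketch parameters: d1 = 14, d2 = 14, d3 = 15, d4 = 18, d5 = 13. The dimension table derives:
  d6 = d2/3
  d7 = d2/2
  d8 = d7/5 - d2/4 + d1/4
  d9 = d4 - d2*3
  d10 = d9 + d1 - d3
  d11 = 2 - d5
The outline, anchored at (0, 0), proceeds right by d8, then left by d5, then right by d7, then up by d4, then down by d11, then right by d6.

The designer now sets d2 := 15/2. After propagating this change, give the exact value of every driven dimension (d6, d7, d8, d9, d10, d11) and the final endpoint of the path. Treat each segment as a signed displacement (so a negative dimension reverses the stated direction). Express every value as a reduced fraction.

Apply edit: d2 := 15/2
  d6 = d2/3 = 5/2
  d7 = d2/2 = 15/4
  d8 = d7/5 - d2/4 + d1/4 = 19/8
  d9 = d4 - d2*3 = -9/2
  d10 = d9 + d1 - d3 = -11/2
  d11 = 2 - d5 = -11
Walk from origin (0, 0):
  seg 1: right by d8 = 19/8 → (19/8, 0)
  seg 2: left by d5 = 13 → (-85/8, 0)
  seg 3: right by d7 = 15/4 → (-55/8, 0)
  seg 4: up by d4 = 18 → (-55/8, 18)
  seg 5: down by d11 = -11 → (-55/8, 29)
  seg 6: right by d6 = 5/2 → (-35/8, 29)

d6 = 5/2
d7 = 15/4
d8 = 19/8
d9 = -9/2
d10 = -11/2
d11 = -11
endpoint = (-35/8, 29)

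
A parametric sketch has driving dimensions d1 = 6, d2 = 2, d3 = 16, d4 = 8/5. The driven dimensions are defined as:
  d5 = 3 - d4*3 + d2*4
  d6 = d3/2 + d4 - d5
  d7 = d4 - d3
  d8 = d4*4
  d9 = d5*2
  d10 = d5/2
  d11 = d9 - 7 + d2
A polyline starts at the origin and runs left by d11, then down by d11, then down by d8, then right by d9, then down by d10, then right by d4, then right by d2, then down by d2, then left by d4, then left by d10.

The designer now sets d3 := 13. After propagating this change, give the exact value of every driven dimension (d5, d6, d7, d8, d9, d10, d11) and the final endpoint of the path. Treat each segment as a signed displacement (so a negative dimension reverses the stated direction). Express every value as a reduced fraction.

d5 = 31/5
d6 = 19/10
d7 = -57/5
d8 = 32/5
d9 = 62/5
d10 = 31/10
d11 = 37/5
endpoint = (39/10, -189/10)

Apply edit: d3 := 13
  d5 = 3 - d4*3 + d2*4 = 31/5
  d6 = d3/2 + d4 - d5 = 19/10
  d7 = d4 - d3 = -57/5
  d8 = d4*4 = 32/5
  d9 = d5*2 = 62/5
  d10 = d5/2 = 31/10
  d11 = d9 - 7 + d2 = 37/5
Walk from origin (0, 0):
  seg 1: left by d11 = 37/5 → (-37/5, 0)
  seg 2: down by d11 = 37/5 → (-37/5, -37/5)
  seg 3: down by d8 = 32/5 → (-37/5, -69/5)
  seg 4: right by d9 = 62/5 → (5, -69/5)
  seg 5: down by d10 = 31/10 → (5, -169/10)
  seg 6: right by d4 = 8/5 → (33/5, -169/10)
  seg 7: right by d2 = 2 → (43/5, -169/10)
  seg 8: down by d2 = 2 → (43/5, -189/10)
  seg 9: left by d4 = 8/5 → (7, -189/10)
  seg 10: left by d10 = 31/10 → (39/10, -189/10)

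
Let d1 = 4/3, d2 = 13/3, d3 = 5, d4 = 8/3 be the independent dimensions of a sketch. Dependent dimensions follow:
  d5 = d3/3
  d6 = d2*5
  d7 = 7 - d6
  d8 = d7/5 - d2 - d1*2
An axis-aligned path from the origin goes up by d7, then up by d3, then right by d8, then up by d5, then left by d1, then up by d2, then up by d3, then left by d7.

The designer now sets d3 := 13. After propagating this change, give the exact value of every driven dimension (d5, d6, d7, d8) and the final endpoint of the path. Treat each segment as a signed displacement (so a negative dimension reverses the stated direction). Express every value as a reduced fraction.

Apply edit: d3 := 13
  d5 = d3/3 = 13/3
  d6 = d2*5 = 65/3
  d7 = 7 - d6 = -44/3
  d8 = d7/5 - d2 - d1*2 = -149/15
Walk from origin (0, 0):
  seg 1: up by d7 = -44/3 → (0, -44/3)
  seg 2: up by d3 = 13 → (0, -5/3)
  seg 3: right by d8 = -149/15 → (-149/15, -5/3)
  seg 4: up by d5 = 13/3 → (-149/15, 8/3)
  seg 5: left by d1 = 4/3 → (-169/15, 8/3)
  seg 6: up by d2 = 13/3 → (-169/15, 7)
  seg 7: up by d3 = 13 → (-169/15, 20)
  seg 8: left by d7 = -44/3 → (17/5, 20)

d5 = 13/3
d6 = 65/3
d7 = -44/3
d8 = -149/15
endpoint = (17/5, 20)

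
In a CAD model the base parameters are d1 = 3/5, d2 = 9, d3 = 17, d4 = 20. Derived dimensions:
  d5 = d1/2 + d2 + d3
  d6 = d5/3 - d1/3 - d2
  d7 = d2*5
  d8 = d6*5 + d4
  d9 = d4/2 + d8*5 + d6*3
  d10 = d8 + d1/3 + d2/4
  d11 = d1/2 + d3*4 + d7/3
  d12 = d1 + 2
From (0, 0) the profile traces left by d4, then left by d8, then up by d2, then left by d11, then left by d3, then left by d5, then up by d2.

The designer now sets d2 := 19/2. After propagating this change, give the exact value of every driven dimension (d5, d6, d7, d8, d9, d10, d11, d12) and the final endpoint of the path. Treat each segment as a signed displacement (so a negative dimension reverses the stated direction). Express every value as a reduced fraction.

d5 = 134/5
d6 = -23/30
d7 = 95/2
d8 = 97/6
d9 = 1328/15
d10 = 2249/120
d11 = 1262/15
d12 = 13/5
endpoint = (-1641/10, 19)

Apply edit: d2 := 19/2
  d5 = d1/2 + d2 + d3 = 134/5
  d6 = d5/3 - d1/3 - d2 = -23/30
  d7 = d2*5 = 95/2
  d8 = d6*5 + d4 = 97/6
  d9 = d4/2 + d8*5 + d6*3 = 1328/15
  d10 = d8 + d1/3 + d2/4 = 2249/120
  d11 = d1/2 + d3*4 + d7/3 = 1262/15
  d12 = d1 + 2 = 13/5
Walk from origin (0, 0):
  seg 1: left by d4 = 20 → (-20, 0)
  seg 2: left by d8 = 97/6 → (-217/6, 0)
  seg 3: up by d2 = 19/2 → (-217/6, 19/2)
  seg 4: left by d11 = 1262/15 → (-1203/10, 19/2)
  seg 5: left by d3 = 17 → (-1373/10, 19/2)
  seg 6: left by d5 = 134/5 → (-1641/10, 19/2)
  seg 7: up by d2 = 19/2 → (-1641/10, 19)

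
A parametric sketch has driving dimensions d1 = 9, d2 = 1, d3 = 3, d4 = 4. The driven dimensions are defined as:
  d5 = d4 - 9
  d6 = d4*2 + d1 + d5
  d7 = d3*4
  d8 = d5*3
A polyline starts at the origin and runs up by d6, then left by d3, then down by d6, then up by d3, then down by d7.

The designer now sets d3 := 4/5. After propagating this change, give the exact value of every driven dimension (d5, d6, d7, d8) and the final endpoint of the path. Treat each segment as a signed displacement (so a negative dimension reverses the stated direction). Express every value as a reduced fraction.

d5 = -5
d6 = 12
d7 = 16/5
d8 = -15
endpoint = (-4/5, -12/5)

Apply edit: d3 := 4/5
  d5 = d4 - 9 = -5
  d6 = d4*2 + d1 + d5 = 12
  d7 = d3*4 = 16/5
  d8 = d5*3 = -15
Walk from origin (0, 0):
  seg 1: up by d6 = 12 → (0, 12)
  seg 2: left by d3 = 4/5 → (-4/5, 12)
  seg 3: down by d6 = 12 → (-4/5, 0)
  seg 4: up by d3 = 4/5 → (-4/5, 4/5)
  seg 5: down by d7 = 16/5 → (-4/5, -12/5)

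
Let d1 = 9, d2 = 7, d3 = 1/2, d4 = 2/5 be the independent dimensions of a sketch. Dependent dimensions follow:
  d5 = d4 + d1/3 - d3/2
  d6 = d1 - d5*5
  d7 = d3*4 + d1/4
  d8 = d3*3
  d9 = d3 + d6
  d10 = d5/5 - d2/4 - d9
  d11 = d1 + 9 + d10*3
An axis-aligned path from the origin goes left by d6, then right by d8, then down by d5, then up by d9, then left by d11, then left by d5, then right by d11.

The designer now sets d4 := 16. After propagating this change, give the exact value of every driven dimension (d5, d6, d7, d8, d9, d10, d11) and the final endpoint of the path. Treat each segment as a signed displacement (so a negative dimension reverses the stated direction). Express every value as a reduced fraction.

Apply edit: d4 := 16
  d5 = d4 + d1/3 - d3/2 = 75/4
  d6 = d1 - d5*5 = -339/4
  d7 = d3*4 + d1/4 = 17/4
  d8 = d3*3 = 3/2
  d9 = d3 + d6 = -337/4
  d10 = d5/5 - d2/4 - d9 = 345/4
  d11 = d1 + 9 + d10*3 = 1107/4
Walk from origin (0, 0):
  seg 1: left by d6 = -339/4 → (339/4, 0)
  seg 2: right by d8 = 3/2 → (345/4, 0)
  seg 3: down by d5 = 75/4 → (345/4, -75/4)
  seg 4: up by d9 = -337/4 → (345/4, -103)
  seg 5: left by d11 = 1107/4 → (-381/2, -103)
  seg 6: left by d5 = 75/4 → (-837/4, -103)
  seg 7: right by d11 = 1107/4 → (135/2, -103)

d5 = 75/4
d6 = -339/4
d7 = 17/4
d8 = 3/2
d9 = -337/4
d10 = 345/4
d11 = 1107/4
endpoint = (135/2, -103)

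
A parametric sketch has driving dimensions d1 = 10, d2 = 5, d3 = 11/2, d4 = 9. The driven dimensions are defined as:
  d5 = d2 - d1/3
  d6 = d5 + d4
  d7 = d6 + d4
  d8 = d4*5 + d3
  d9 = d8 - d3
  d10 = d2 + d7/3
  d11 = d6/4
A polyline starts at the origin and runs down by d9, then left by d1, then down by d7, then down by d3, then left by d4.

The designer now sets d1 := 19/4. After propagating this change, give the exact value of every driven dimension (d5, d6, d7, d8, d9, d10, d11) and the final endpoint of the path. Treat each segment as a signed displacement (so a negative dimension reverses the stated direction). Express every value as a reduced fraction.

Apply edit: d1 := 19/4
  d5 = d2 - d1/3 = 41/12
  d6 = d5 + d4 = 149/12
  d7 = d6 + d4 = 257/12
  d8 = d4*5 + d3 = 101/2
  d9 = d8 - d3 = 45
  d10 = d2 + d7/3 = 437/36
  d11 = d6/4 = 149/48
Walk from origin (0, 0):
  seg 1: down by d9 = 45 → (0, -45)
  seg 2: left by d1 = 19/4 → (-19/4, -45)
  seg 3: down by d7 = 257/12 → (-19/4, -797/12)
  seg 4: down by d3 = 11/2 → (-19/4, -863/12)
  seg 5: left by d4 = 9 → (-55/4, -863/12)

d5 = 41/12
d6 = 149/12
d7 = 257/12
d8 = 101/2
d9 = 45
d10 = 437/36
d11 = 149/48
endpoint = (-55/4, -863/12)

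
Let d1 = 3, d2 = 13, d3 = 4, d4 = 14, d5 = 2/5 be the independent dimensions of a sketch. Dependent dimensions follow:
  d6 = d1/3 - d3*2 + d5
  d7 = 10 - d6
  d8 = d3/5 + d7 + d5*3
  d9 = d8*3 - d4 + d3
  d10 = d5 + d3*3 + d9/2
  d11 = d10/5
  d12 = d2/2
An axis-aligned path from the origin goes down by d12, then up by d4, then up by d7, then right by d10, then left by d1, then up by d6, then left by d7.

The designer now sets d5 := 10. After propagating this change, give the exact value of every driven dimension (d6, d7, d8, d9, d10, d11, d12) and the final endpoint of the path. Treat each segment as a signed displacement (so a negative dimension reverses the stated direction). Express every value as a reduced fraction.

Apply edit: d5 := 10
  d6 = d1/3 - d3*2 + d5 = 3
  d7 = 10 - d6 = 7
  d8 = d3/5 + d7 + d5*3 = 189/5
  d9 = d8*3 - d4 + d3 = 517/5
  d10 = d5 + d3*3 + d9/2 = 737/10
  d11 = d10/5 = 737/50
  d12 = d2/2 = 13/2
Walk from origin (0, 0):
  seg 1: down by d12 = 13/2 → (0, -13/2)
  seg 2: up by d4 = 14 → (0, 15/2)
  seg 3: up by d7 = 7 → (0, 29/2)
  seg 4: right by d10 = 737/10 → (737/10, 29/2)
  seg 5: left by d1 = 3 → (707/10, 29/2)
  seg 6: up by d6 = 3 → (707/10, 35/2)
  seg 7: left by d7 = 7 → (637/10, 35/2)

d6 = 3
d7 = 7
d8 = 189/5
d9 = 517/5
d10 = 737/10
d11 = 737/50
d12 = 13/2
endpoint = (637/10, 35/2)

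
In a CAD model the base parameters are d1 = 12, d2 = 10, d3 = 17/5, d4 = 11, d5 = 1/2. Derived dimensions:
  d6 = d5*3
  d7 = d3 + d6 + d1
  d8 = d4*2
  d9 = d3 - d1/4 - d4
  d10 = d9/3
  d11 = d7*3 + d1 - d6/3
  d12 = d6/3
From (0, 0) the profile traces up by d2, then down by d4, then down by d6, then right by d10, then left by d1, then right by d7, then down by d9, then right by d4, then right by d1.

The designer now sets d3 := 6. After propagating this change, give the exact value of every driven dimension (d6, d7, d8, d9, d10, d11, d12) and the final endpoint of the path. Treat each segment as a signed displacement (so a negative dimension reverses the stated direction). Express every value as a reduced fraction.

d6 = 3/2
d7 = 39/2
d8 = 22
d9 = -8
d10 = -8/3
d11 = 70
d12 = 1/2
endpoint = (167/6, 11/2)

Apply edit: d3 := 6
  d6 = d5*3 = 3/2
  d7 = d3 + d6 + d1 = 39/2
  d8 = d4*2 = 22
  d9 = d3 - d1/4 - d4 = -8
  d10 = d9/3 = -8/3
  d11 = d7*3 + d1 - d6/3 = 70
  d12 = d6/3 = 1/2
Walk from origin (0, 0):
  seg 1: up by d2 = 10 → (0, 10)
  seg 2: down by d4 = 11 → (0, -1)
  seg 3: down by d6 = 3/2 → (0, -5/2)
  seg 4: right by d10 = -8/3 → (-8/3, -5/2)
  seg 5: left by d1 = 12 → (-44/3, -5/2)
  seg 6: right by d7 = 39/2 → (29/6, -5/2)
  seg 7: down by d9 = -8 → (29/6, 11/2)
  seg 8: right by d4 = 11 → (95/6, 11/2)
  seg 9: right by d1 = 12 → (167/6, 11/2)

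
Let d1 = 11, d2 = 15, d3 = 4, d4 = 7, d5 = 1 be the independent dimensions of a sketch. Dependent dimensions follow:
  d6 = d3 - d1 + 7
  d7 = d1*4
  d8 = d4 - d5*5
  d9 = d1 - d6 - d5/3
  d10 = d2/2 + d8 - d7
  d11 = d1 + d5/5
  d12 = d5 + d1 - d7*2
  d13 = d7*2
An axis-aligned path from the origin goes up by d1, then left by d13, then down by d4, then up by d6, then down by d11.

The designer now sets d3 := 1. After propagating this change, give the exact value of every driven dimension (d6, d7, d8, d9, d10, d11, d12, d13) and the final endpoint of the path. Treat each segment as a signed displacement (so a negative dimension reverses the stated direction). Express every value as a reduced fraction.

d6 = -3
d7 = 44
d8 = 2
d9 = 41/3
d10 = -69/2
d11 = 56/5
d12 = -76
d13 = 88
endpoint = (-88, -51/5)

Apply edit: d3 := 1
  d6 = d3 - d1 + 7 = -3
  d7 = d1*4 = 44
  d8 = d4 - d5*5 = 2
  d9 = d1 - d6 - d5/3 = 41/3
  d10 = d2/2 + d8 - d7 = -69/2
  d11 = d1 + d5/5 = 56/5
  d12 = d5 + d1 - d7*2 = -76
  d13 = d7*2 = 88
Walk from origin (0, 0):
  seg 1: up by d1 = 11 → (0, 11)
  seg 2: left by d13 = 88 → (-88, 11)
  seg 3: down by d4 = 7 → (-88, 4)
  seg 4: up by d6 = -3 → (-88, 1)
  seg 5: down by d11 = 56/5 → (-88, -51/5)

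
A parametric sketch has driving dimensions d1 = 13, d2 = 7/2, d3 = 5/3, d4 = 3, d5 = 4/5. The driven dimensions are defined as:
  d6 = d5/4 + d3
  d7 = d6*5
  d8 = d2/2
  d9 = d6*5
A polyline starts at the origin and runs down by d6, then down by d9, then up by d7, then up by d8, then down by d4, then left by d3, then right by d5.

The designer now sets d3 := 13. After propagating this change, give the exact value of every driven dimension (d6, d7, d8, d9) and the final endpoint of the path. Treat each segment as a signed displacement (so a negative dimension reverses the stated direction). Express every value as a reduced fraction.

Apply edit: d3 := 13
  d6 = d5/4 + d3 = 66/5
  d7 = d6*5 = 66
  d8 = d2/2 = 7/4
  d9 = d6*5 = 66
Walk from origin (0, 0):
  seg 1: down by d6 = 66/5 → (0, -66/5)
  seg 2: down by d9 = 66 → (0, -396/5)
  seg 3: up by d7 = 66 → (0, -66/5)
  seg 4: up by d8 = 7/4 → (0, -229/20)
  seg 5: down by d4 = 3 → (0, -289/20)
  seg 6: left by d3 = 13 → (-13, -289/20)
  seg 7: right by d5 = 4/5 → (-61/5, -289/20)

d6 = 66/5
d7 = 66
d8 = 7/4
d9 = 66
endpoint = (-61/5, -289/20)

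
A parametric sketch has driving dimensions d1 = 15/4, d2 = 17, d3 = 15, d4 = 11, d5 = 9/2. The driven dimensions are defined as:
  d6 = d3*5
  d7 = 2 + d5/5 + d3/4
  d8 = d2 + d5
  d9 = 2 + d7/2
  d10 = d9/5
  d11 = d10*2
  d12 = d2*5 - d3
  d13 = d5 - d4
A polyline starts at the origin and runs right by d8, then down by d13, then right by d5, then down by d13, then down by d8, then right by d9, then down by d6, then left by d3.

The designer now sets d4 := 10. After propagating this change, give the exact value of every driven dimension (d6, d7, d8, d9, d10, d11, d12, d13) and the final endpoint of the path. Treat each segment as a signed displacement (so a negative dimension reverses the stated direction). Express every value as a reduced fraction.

d6 = 75
d7 = 133/20
d8 = 43/2
d9 = 213/40
d10 = 213/200
d11 = 213/100
d12 = 70
d13 = -11/2
endpoint = (653/40, -171/2)

Apply edit: d4 := 10
  d6 = d3*5 = 75
  d7 = 2 + d5/5 + d3/4 = 133/20
  d8 = d2 + d5 = 43/2
  d9 = 2 + d7/2 = 213/40
  d10 = d9/5 = 213/200
  d11 = d10*2 = 213/100
  d12 = d2*5 - d3 = 70
  d13 = d5 - d4 = -11/2
Walk from origin (0, 0):
  seg 1: right by d8 = 43/2 → (43/2, 0)
  seg 2: down by d13 = -11/2 → (43/2, 11/2)
  seg 3: right by d5 = 9/2 → (26, 11/2)
  seg 4: down by d13 = -11/2 → (26, 11)
  seg 5: down by d8 = 43/2 → (26, -21/2)
  seg 6: right by d9 = 213/40 → (1253/40, -21/2)
  seg 7: down by d6 = 75 → (1253/40, -171/2)
  seg 8: left by d3 = 15 → (653/40, -171/2)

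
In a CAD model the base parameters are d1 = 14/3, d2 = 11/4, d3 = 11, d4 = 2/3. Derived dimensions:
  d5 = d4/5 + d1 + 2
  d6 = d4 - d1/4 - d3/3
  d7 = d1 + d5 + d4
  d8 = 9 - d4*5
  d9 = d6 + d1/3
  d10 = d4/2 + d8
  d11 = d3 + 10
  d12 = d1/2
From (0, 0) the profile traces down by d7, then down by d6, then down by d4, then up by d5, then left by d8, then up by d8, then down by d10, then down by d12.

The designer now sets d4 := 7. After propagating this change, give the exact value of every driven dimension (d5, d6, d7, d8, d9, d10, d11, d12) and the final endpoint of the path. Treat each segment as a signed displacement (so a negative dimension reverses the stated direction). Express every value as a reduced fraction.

d5 = 121/15
d6 = 13/6
d7 = 296/15
d8 = -26
d9 = 67/18
d10 = -45/2
d11 = 21
d12 = 7/3
endpoint = (26, -80/3)

Apply edit: d4 := 7
  d5 = d4/5 + d1 + 2 = 121/15
  d6 = d4 - d1/4 - d3/3 = 13/6
  d7 = d1 + d5 + d4 = 296/15
  d8 = 9 - d4*5 = -26
  d9 = d6 + d1/3 = 67/18
  d10 = d4/2 + d8 = -45/2
  d11 = d3 + 10 = 21
  d12 = d1/2 = 7/3
Walk from origin (0, 0):
  seg 1: down by d7 = 296/15 → (0, -296/15)
  seg 2: down by d6 = 13/6 → (0, -219/10)
  seg 3: down by d4 = 7 → (0, -289/10)
  seg 4: up by d5 = 121/15 → (0, -125/6)
  seg 5: left by d8 = -26 → (26, -125/6)
  seg 6: up by d8 = -26 → (26, -281/6)
  seg 7: down by d10 = -45/2 → (26, -73/3)
  seg 8: down by d12 = 7/3 → (26, -80/3)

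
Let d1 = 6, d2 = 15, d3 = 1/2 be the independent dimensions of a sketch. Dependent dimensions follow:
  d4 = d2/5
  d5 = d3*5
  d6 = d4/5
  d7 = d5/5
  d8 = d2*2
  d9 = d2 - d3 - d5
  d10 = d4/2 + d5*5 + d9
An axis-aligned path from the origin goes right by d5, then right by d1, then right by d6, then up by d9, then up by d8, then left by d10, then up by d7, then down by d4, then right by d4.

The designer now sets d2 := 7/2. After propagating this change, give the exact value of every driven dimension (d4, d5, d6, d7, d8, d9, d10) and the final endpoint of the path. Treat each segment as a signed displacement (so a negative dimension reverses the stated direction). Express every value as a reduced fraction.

d4 = 7/10
d5 = 5/2
d6 = 7/50
d7 = 1/2
d8 = 7
d9 = 1/2
d10 = 267/20
endpoint = (-401/100, 73/10)

Apply edit: d2 := 7/2
  d4 = d2/5 = 7/10
  d5 = d3*5 = 5/2
  d6 = d4/5 = 7/50
  d7 = d5/5 = 1/2
  d8 = d2*2 = 7
  d9 = d2 - d3 - d5 = 1/2
  d10 = d4/2 + d5*5 + d9 = 267/20
Walk from origin (0, 0):
  seg 1: right by d5 = 5/2 → (5/2, 0)
  seg 2: right by d1 = 6 → (17/2, 0)
  seg 3: right by d6 = 7/50 → (216/25, 0)
  seg 4: up by d9 = 1/2 → (216/25, 1/2)
  seg 5: up by d8 = 7 → (216/25, 15/2)
  seg 6: left by d10 = 267/20 → (-471/100, 15/2)
  seg 7: up by d7 = 1/2 → (-471/100, 8)
  seg 8: down by d4 = 7/10 → (-471/100, 73/10)
  seg 9: right by d4 = 7/10 → (-401/100, 73/10)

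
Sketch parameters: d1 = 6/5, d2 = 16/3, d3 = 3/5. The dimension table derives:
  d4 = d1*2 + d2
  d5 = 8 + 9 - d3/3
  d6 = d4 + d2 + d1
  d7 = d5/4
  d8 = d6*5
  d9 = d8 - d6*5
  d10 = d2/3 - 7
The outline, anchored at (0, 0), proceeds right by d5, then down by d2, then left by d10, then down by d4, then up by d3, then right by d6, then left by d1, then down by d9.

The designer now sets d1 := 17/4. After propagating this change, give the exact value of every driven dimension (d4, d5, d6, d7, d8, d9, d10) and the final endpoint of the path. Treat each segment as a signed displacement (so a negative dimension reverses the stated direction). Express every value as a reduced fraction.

Apply edit: d1 := 17/4
  d4 = d1*2 + d2 = 83/6
  d5 = 8 + 9 - d3/3 = 84/5
  d6 = d4 + d2 + d1 = 281/12
  d7 = d5/4 = 21/5
  d8 = d6*5 = 1405/12
  d9 = d8 - d6*5 = 0
  d10 = d2/3 - 7 = -47/9
Walk from origin (0, 0):
  seg 1: right by d5 = 84/5 → (84/5, 0)
  seg 2: down by d2 = 16/3 → (84/5, -16/3)
  seg 3: left by d10 = -47/9 → (991/45, -16/3)
  seg 4: down by d4 = 83/6 → (991/45, -115/6)
  seg 5: up by d3 = 3/5 → (991/45, -557/30)
  seg 6: right by d6 = 281/12 → (8179/180, -557/30)
  seg 7: left by d1 = 17/4 → (3707/90, -557/30)
  seg 8: down by d9 = 0 → (3707/90, -557/30)

d4 = 83/6
d5 = 84/5
d6 = 281/12
d7 = 21/5
d8 = 1405/12
d9 = 0
d10 = -47/9
endpoint = (3707/90, -557/30)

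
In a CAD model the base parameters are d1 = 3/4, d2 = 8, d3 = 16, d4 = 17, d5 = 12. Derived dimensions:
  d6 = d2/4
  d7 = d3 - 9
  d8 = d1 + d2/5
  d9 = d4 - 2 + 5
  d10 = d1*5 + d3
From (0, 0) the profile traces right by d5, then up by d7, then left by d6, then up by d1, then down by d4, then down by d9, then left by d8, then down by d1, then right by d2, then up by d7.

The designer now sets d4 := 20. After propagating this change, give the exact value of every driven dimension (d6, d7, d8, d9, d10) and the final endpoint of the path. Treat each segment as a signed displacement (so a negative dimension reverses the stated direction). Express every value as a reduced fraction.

Apply edit: d4 := 20
  d6 = d2/4 = 2
  d7 = d3 - 9 = 7
  d8 = d1 + d2/5 = 47/20
  d9 = d4 - 2 + 5 = 23
  d10 = d1*5 + d3 = 79/4
Walk from origin (0, 0):
  seg 1: right by d5 = 12 → (12, 0)
  seg 2: up by d7 = 7 → (12, 7)
  seg 3: left by d6 = 2 → (10, 7)
  seg 4: up by d1 = 3/4 → (10, 31/4)
  seg 5: down by d4 = 20 → (10, -49/4)
  seg 6: down by d9 = 23 → (10, -141/4)
  seg 7: left by d8 = 47/20 → (153/20, -141/4)
  seg 8: down by d1 = 3/4 → (153/20, -36)
  seg 9: right by d2 = 8 → (313/20, -36)
  seg 10: up by d7 = 7 → (313/20, -29)

d6 = 2
d7 = 7
d8 = 47/20
d9 = 23
d10 = 79/4
endpoint = (313/20, -29)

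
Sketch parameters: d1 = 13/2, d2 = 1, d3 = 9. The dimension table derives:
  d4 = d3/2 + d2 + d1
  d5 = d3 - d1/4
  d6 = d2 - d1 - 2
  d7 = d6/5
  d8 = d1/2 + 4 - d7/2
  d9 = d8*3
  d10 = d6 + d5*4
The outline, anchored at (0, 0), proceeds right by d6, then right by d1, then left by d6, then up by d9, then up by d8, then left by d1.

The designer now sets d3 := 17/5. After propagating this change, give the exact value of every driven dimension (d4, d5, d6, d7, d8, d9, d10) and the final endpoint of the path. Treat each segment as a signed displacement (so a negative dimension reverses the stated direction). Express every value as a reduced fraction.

d4 = 46/5
d5 = 71/40
d6 = -15/2
d7 = -3/2
d8 = 8
d9 = 24
d10 = -2/5
endpoint = (0, 32)

Apply edit: d3 := 17/5
  d4 = d3/2 + d2 + d1 = 46/5
  d5 = d3 - d1/4 = 71/40
  d6 = d2 - d1 - 2 = -15/2
  d7 = d6/5 = -3/2
  d8 = d1/2 + 4 - d7/2 = 8
  d9 = d8*3 = 24
  d10 = d6 + d5*4 = -2/5
Walk from origin (0, 0):
  seg 1: right by d6 = -15/2 → (-15/2, 0)
  seg 2: right by d1 = 13/2 → (-1, 0)
  seg 3: left by d6 = -15/2 → (13/2, 0)
  seg 4: up by d9 = 24 → (13/2, 24)
  seg 5: up by d8 = 8 → (13/2, 32)
  seg 6: left by d1 = 13/2 → (0, 32)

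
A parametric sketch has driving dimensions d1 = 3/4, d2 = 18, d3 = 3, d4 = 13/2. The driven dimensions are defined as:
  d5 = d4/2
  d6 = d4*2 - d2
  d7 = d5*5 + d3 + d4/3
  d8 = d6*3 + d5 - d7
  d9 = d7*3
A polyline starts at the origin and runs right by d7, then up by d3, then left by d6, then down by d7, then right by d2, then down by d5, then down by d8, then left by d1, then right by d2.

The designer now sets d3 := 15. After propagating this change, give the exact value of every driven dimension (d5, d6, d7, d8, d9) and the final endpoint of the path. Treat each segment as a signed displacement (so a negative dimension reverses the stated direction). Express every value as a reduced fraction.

Apply edit: d3 := 15
  d5 = d4/2 = 13/4
  d6 = d4*2 - d2 = -5
  d7 = d5*5 + d3 + d4/3 = 401/12
  d8 = d6*3 + d5 - d7 = -271/6
  d9 = d7*3 = 401/4
Walk from origin (0, 0):
  seg 1: right by d7 = 401/12 → (401/12, 0)
  seg 2: up by d3 = 15 → (401/12, 15)
  seg 3: left by d6 = -5 → (461/12, 15)
  seg 4: down by d7 = 401/12 → (461/12, -221/12)
  seg 5: right by d2 = 18 → (677/12, -221/12)
  seg 6: down by d5 = 13/4 → (677/12, -65/3)
  seg 7: down by d8 = -271/6 → (677/12, 47/2)
  seg 8: left by d1 = 3/4 → (167/3, 47/2)
  seg 9: right by d2 = 18 → (221/3, 47/2)

d5 = 13/4
d6 = -5
d7 = 401/12
d8 = -271/6
d9 = 401/4
endpoint = (221/3, 47/2)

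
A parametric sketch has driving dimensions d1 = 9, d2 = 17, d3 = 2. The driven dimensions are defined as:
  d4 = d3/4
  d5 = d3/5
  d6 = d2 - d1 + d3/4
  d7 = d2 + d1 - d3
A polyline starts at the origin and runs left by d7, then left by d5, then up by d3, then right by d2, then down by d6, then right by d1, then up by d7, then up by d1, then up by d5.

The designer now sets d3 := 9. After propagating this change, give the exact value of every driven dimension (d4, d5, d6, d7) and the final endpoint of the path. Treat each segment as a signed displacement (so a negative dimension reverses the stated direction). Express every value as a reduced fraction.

Apply edit: d3 := 9
  d4 = d3/4 = 9/4
  d5 = d3/5 = 9/5
  d6 = d2 - d1 + d3/4 = 41/4
  d7 = d2 + d1 - d3 = 17
Walk from origin (0, 0):
  seg 1: left by d7 = 17 → (-17, 0)
  seg 2: left by d5 = 9/5 → (-94/5, 0)
  seg 3: up by d3 = 9 → (-94/5, 9)
  seg 4: right by d2 = 17 → (-9/5, 9)
  seg 5: down by d6 = 41/4 → (-9/5, -5/4)
  seg 6: right by d1 = 9 → (36/5, -5/4)
  seg 7: up by d7 = 17 → (36/5, 63/4)
  seg 8: up by d1 = 9 → (36/5, 99/4)
  seg 9: up by d5 = 9/5 → (36/5, 531/20)

d4 = 9/4
d5 = 9/5
d6 = 41/4
d7 = 17
endpoint = (36/5, 531/20)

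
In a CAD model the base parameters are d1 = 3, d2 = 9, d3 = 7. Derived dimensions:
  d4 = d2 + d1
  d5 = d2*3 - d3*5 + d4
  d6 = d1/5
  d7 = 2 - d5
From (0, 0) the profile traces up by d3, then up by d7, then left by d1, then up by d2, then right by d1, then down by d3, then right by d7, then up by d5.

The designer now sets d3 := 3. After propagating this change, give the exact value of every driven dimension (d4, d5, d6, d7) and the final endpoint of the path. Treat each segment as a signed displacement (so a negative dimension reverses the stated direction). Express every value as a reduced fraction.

d4 = 12
d5 = 24
d6 = 3/5
d7 = -22
endpoint = (-22, 11)

Apply edit: d3 := 3
  d4 = d2 + d1 = 12
  d5 = d2*3 - d3*5 + d4 = 24
  d6 = d1/5 = 3/5
  d7 = 2 - d5 = -22
Walk from origin (0, 0):
  seg 1: up by d3 = 3 → (0, 3)
  seg 2: up by d7 = -22 → (0, -19)
  seg 3: left by d1 = 3 → (-3, -19)
  seg 4: up by d2 = 9 → (-3, -10)
  seg 5: right by d1 = 3 → (0, -10)
  seg 6: down by d3 = 3 → (0, -13)
  seg 7: right by d7 = -22 → (-22, -13)
  seg 8: up by d5 = 24 → (-22, 11)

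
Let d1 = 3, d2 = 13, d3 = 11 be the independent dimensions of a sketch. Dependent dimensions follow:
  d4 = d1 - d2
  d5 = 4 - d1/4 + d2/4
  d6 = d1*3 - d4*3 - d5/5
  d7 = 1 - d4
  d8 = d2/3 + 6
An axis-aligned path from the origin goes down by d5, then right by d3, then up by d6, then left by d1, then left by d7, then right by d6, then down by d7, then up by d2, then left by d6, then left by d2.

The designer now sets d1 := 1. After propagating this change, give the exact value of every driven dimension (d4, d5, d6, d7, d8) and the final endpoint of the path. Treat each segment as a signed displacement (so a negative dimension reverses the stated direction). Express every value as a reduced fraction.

d4 = -12
d5 = 7
d6 = 188/5
d7 = 13
d8 = 31/3
endpoint = (-16, 153/5)

Apply edit: d1 := 1
  d4 = d1 - d2 = -12
  d5 = 4 - d1/4 + d2/4 = 7
  d6 = d1*3 - d4*3 - d5/5 = 188/5
  d7 = 1 - d4 = 13
  d8 = d2/3 + 6 = 31/3
Walk from origin (0, 0):
  seg 1: down by d5 = 7 → (0, -7)
  seg 2: right by d3 = 11 → (11, -7)
  seg 3: up by d6 = 188/5 → (11, 153/5)
  seg 4: left by d1 = 1 → (10, 153/5)
  seg 5: left by d7 = 13 → (-3, 153/5)
  seg 6: right by d6 = 188/5 → (173/5, 153/5)
  seg 7: down by d7 = 13 → (173/5, 88/5)
  seg 8: up by d2 = 13 → (173/5, 153/5)
  seg 9: left by d6 = 188/5 → (-3, 153/5)
  seg 10: left by d2 = 13 → (-16, 153/5)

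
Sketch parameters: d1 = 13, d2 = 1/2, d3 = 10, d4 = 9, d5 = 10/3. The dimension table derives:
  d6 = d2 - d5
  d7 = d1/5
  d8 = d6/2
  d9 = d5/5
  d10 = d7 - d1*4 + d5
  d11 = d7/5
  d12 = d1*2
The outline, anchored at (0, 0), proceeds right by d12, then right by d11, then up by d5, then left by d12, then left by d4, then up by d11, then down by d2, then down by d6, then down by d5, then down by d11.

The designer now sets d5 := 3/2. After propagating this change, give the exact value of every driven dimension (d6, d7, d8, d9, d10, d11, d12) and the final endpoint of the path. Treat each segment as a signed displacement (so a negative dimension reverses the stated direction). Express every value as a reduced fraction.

d6 = -1
d7 = 13/5
d8 = -1/2
d9 = 3/10
d10 = -479/10
d11 = 13/25
d12 = 26
endpoint = (-212/25, 1/2)

Apply edit: d5 := 3/2
  d6 = d2 - d5 = -1
  d7 = d1/5 = 13/5
  d8 = d6/2 = -1/2
  d9 = d5/5 = 3/10
  d10 = d7 - d1*4 + d5 = -479/10
  d11 = d7/5 = 13/25
  d12 = d1*2 = 26
Walk from origin (0, 0):
  seg 1: right by d12 = 26 → (26, 0)
  seg 2: right by d11 = 13/25 → (663/25, 0)
  seg 3: up by d5 = 3/2 → (663/25, 3/2)
  seg 4: left by d12 = 26 → (13/25, 3/2)
  seg 5: left by d4 = 9 → (-212/25, 3/2)
  seg 6: up by d11 = 13/25 → (-212/25, 101/50)
  seg 7: down by d2 = 1/2 → (-212/25, 38/25)
  seg 8: down by d6 = -1 → (-212/25, 63/25)
  seg 9: down by d5 = 3/2 → (-212/25, 51/50)
  seg 10: down by d11 = 13/25 → (-212/25, 1/2)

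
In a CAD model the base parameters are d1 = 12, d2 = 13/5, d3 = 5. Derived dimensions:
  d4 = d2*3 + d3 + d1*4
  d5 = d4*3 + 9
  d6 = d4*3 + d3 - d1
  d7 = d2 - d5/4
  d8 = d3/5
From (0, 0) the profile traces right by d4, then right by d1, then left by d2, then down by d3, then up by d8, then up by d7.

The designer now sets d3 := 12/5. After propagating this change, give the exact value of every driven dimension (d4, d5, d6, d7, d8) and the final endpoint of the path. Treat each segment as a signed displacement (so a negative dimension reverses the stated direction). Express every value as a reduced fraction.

Apply edit: d3 := 12/5
  d4 = d2*3 + d3 + d1*4 = 291/5
  d5 = d4*3 + 9 = 918/5
  d6 = d4*3 + d3 - d1 = 165
  d7 = d2 - d5/4 = -433/10
  d8 = d3/5 = 12/25
Walk from origin (0, 0):
  seg 1: right by d4 = 291/5 → (291/5, 0)
  seg 2: right by d1 = 12 → (351/5, 0)
  seg 3: left by d2 = 13/5 → (338/5, 0)
  seg 4: down by d3 = 12/5 → (338/5, -12/5)
  seg 5: up by d8 = 12/25 → (338/5, -48/25)
  seg 6: up by d7 = -433/10 → (338/5, -2261/50)

d4 = 291/5
d5 = 918/5
d6 = 165
d7 = -433/10
d8 = 12/25
endpoint = (338/5, -2261/50)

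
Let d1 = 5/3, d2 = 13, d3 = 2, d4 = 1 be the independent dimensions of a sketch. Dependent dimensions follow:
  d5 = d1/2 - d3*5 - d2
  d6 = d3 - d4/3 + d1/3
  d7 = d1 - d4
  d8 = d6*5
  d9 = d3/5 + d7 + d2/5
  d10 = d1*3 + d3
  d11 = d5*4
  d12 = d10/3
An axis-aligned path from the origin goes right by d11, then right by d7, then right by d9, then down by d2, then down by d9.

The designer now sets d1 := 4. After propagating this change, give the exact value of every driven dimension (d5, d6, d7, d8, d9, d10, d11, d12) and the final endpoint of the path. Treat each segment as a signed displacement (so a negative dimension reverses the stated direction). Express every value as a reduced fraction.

Apply edit: d1 := 4
  d5 = d1/2 - d3*5 - d2 = -21
  d6 = d3 - d4/3 + d1/3 = 3
  d7 = d1 - d4 = 3
  d8 = d6*5 = 15
  d9 = d3/5 + d7 + d2/5 = 6
  d10 = d1*3 + d3 = 14
  d11 = d5*4 = -84
  d12 = d10/3 = 14/3
Walk from origin (0, 0):
  seg 1: right by d11 = -84 → (-84, 0)
  seg 2: right by d7 = 3 → (-81, 0)
  seg 3: right by d9 = 6 → (-75, 0)
  seg 4: down by d2 = 13 → (-75, -13)
  seg 5: down by d9 = 6 → (-75, -19)

d5 = -21
d6 = 3
d7 = 3
d8 = 15
d9 = 6
d10 = 14
d11 = -84
d12 = 14/3
endpoint = (-75, -19)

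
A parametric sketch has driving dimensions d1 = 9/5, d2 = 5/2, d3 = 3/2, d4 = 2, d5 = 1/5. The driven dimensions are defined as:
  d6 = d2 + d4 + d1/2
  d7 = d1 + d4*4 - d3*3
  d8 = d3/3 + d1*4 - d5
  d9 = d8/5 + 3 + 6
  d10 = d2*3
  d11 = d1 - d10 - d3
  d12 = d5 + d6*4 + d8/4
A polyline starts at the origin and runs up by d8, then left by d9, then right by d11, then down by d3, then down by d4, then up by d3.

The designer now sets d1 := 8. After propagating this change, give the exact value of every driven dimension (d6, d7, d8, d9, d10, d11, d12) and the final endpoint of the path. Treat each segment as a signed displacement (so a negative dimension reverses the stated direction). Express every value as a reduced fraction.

Apply edit: d1 := 8
  d6 = d2 + d4 + d1/2 = 17/2
  d7 = d1 + d4*4 - d3*3 = 23/2
  d8 = d3/3 + d1*4 - d5 = 323/10
  d9 = d8/5 + 3 + 6 = 773/50
  d10 = d2*3 = 15/2
  d11 = d1 - d10 - d3 = -1
  d12 = d5 + d6*4 + d8/4 = 1691/40
Walk from origin (0, 0):
  seg 1: up by d8 = 323/10 → (0, 323/10)
  seg 2: left by d9 = 773/50 → (-773/50, 323/10)
  seg 3: right by d11 = -1 → (-823/50, 323/10)
  seg 4: down by d3 = 3/2 → (-823/50, 154/5)
  seg 5: down by d4 = 2 → (-823/50, 144/5)
  seg 6: up by d3 = 3/2 → (-823/50, 303/10)

d6 = 17/2
d7 = 23/2
d8 = 323/10
d9 = 773/50
d10 = 15/2
d11 = -1
d12 = 1691/40
endpoint = (-823/50, 303/10)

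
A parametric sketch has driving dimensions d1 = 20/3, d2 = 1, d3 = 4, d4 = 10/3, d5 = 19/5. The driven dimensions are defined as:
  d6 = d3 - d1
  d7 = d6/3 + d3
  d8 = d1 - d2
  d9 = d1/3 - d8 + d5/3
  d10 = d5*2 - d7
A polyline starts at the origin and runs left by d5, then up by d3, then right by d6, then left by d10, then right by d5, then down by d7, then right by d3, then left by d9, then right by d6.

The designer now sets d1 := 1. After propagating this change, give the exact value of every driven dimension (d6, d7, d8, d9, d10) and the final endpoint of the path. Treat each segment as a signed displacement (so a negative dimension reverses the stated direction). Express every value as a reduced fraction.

Apply edit: d1 := 1
  d6 = d3 - d1 = 3
  d7 = d6/3 + d3 = 5
  d8 = d1 - d2 = 0
  d9 = d1/3 - d8 + d5/3 = 8/5
  d10 = d5*2 - d7 = 13/5
Walk from origin (0, 0):
  seg 1: left by d5 = 19/5 → (-19/5, 0)
  seg 2: up by d3 = 4 → (-19/5, 4)
  seg 3: right by d6 = 3 → (-4/5, 4)
  seg 4: left by d10 = 13/5 → (-17/5, 4)
  seg 5: right by d5 = 19/5 → (2/5, 4)
  seg 6: down by d7 = 5 → (2/5, -1)
  seg 7: right by d3 = 4 → (22/5, -1)
  seg 8: left by d9 = 8/5 → (14/5, -1)
  seg 9: right by d6 = 3 → (29/5, -1)

d6 = 3
d7 = 5
d8 = 0
d9 = 8/5
d10 = 13/5
endpoint = (29/5, -1)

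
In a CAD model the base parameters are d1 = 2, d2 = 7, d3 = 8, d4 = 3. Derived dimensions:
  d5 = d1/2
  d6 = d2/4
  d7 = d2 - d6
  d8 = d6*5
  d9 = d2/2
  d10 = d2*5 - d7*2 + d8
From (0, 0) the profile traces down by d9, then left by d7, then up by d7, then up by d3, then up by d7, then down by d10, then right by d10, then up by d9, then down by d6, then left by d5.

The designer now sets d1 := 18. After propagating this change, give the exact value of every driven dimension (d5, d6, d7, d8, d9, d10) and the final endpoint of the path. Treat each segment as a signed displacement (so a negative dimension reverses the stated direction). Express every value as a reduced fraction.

Apply edit: d1 := 18
  d5 = d1/2 = 9
  d6 = d2/4 = 7/4
  d7 = d2 - d6 = 21/4
  d8 = d6*5 = 35/4
  d9 = d2/2 = 7/2
  d10 = d2*5 - d7*2 + d8 = 133/4
Walk from origin (0, 0):
  seg 1: down by d9 = 7/2 → (0, -7/2)
  seg 2: left by d7 = 21/4 → (-21/4, -7/2)
  seg 3: up by d7 = 21/4 → (-21/4, 7/4)
  seg 4: up by d3 = 8 → (-21/4, 39/4)
  seg 5: up by d7 = 21/4 → (-21/4, 15)
  seg 6: down by d10 = 133/4 → (-21/4, -73/4)
  seg 7: right by d10 = 133/4 → (28, -73/4)
  seg 8: up by d9 = 7/2 → (28, -59/4)
  seg 9: down by d6 = 7/4 → (28, -33/2)
  seg 10: left by d5 = 9 → (19, -33/2)

d5 = 9
d6 = 7/4
d7 = 21/4
d8 = 35/4
d9 = 7/2
d10 = 133/4
endpoint = (19, -33/2)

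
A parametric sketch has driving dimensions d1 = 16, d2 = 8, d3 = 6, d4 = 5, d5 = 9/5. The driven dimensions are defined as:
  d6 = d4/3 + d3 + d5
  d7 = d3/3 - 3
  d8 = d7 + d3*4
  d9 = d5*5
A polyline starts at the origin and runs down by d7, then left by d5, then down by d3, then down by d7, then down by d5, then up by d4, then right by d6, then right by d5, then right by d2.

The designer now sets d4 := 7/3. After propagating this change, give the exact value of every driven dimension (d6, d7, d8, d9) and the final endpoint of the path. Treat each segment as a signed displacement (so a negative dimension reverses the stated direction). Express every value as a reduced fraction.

Apply edit: d4 := 7/3
  d6 = d4/3 + d3 + d5 = 386/45
  d7 = d3/3 - 3 = -1
  d8 = d7 + d3*4 = 23
  d9 = d5*5 = 9
Walk from origin (0, 0):
  seg 1: down by d7 = -1 → (0, 1)
  seg 2: left by d5 = 9/5 → (-9/5, 1)
  seg 3: down by d3 = 6 → (-9/5, -5)
  seg 4: down by d7 = -1 → (-9/5, -4)
  seg 5: down by d5 = 9/5 → (-9/5, -29/5)
  seg 6: up by d4 = 7/3 → (-9/5, -52/15)
  seg 7: right by d6 = 386/45 → (61/9, -52/15)
  seg 8: right by d5 = 9/5 → (386/45, -52/15)
  seg 9: right by d2 = 8 → (746/45, -52/15)

d6 = 386/45
d7 = -1
d8 = 23
d9 = 9
endpoint = (746/45, -52/15)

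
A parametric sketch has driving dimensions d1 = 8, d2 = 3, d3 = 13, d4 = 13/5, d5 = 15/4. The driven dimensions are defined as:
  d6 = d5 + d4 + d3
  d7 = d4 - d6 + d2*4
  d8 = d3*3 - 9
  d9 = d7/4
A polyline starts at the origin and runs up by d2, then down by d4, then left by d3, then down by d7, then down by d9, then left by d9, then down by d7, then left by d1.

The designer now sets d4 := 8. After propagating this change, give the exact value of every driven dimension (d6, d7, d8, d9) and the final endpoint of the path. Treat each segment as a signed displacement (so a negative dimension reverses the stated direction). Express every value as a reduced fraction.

d6 = 99/4
d7 = -19/4
d8 = 30
d9 = -19/16
endpoint = (-317/16, 91/16)

Apply edit: d4 := 8
  d6 = d5 + d4 + d3 = 99/4
  d7 = d4 - d6 + d2*4 = -19/4
  d8 = d3*3 - 9 = 30
  d9 = d7/4 = -19/16
Walk from origin (0, 0):
  seg 1: up by d2 = 3 → (0, 3)
  seg 2: down by d4 = 8 → (0, -5)
  seg 3: left by d3 = 13 → (-13, -5)
  seg 4: down by d7 = -19/4 → (-13, -1/4)
  seg 5: down by d9 = -19/16 → (-13, 15/16)
  seg 6: left by d9 = -19/16 → (-189/16, 15/16)
  seg 7: down by d7 = -19/4 → (-189/16, 91/16)
  seg 8: left by d1 = 8 → (-317/16, 91/16)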